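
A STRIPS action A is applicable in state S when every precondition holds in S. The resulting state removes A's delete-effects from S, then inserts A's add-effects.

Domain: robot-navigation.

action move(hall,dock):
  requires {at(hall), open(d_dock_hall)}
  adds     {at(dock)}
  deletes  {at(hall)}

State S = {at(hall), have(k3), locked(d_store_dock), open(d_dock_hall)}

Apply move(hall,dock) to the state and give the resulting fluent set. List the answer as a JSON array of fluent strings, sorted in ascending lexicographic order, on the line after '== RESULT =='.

Progress:
  pre ⊆ S: {at(hall), open(d_dock_hall)} ⊆ S  — applicable
  S \ del = {have(k3), locked(d_store_dock), open(d_dock_hall)}
  ∪ add   = {at(dock), have(k3), locked(d_store_dock), open(d_dock_hall)}

== RESULT ==
["at(dock)", "have(k3)", "locked(d_store_dock)", "open(d_dock_hall)"]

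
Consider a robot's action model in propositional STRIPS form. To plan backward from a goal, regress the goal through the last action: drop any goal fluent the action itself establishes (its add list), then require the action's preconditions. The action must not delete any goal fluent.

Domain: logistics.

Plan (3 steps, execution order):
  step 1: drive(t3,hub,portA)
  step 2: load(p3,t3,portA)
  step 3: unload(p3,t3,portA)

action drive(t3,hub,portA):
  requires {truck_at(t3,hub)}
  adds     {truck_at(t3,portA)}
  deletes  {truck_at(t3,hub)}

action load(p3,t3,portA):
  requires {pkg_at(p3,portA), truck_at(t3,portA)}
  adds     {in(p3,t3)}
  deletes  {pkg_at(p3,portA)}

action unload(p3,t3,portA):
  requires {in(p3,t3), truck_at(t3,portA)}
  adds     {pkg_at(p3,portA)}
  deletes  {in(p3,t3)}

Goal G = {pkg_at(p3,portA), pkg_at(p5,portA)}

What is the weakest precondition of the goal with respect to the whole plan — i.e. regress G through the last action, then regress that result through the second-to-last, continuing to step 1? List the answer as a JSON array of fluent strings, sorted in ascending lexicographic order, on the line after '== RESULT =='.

Regress step by step:
  through step 3 (unload(p3,t3,portA)): drop {pkg_at(p3,portA)}, keep {pkg_at(p5,portA)}, require {in(p3,t3), truck_at(t3,portA)}
    → {in(p3,t3), pkg_at(p5,portA), truck_at(t3,portA)}
  through step 2 (load(p3,t3,portA)): drop {in(p3,t3)}, keep {pkg_at(p5,portA), truck_at(t3,portA)}, require {pkg_at(p3,portA), truck_at(t3,portA)}
    → {pkg_at(p3,portA), pkg_at(p5,portA), truck_at(t3,portA)}
  through step 1 (drive(t3,hub,portA)): drop {truck_at(t3,portA)}, keep {pkg_at(p3,portA), pkg_at(p5,portA)}, require {truck_at(t3,hub)}
    → {pkg_at(p3,portA), pkg_at(p5,portA), truck_at(t3,hub)}

== RESULT ==
["pkg_at(p3,portA)", "pkg_at(p5,portA)", "truck_at(t3,hub)"]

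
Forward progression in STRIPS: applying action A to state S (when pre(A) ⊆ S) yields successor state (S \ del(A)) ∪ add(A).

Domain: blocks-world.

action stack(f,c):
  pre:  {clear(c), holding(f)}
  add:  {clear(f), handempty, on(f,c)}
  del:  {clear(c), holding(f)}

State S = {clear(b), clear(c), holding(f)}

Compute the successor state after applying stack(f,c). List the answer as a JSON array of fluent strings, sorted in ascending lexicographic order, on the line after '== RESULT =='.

Progress:
  pre ⊆ S: {clear(c), holding(f)} ⊆ S  — applicable
  S \ del = {clear(b)}
  ∪ add   = {clear(b), clear(f), handempty, on(f,c)}

== RESULT ==
["clear(b)", "clear(f)", "handempty", "on(f,c)"]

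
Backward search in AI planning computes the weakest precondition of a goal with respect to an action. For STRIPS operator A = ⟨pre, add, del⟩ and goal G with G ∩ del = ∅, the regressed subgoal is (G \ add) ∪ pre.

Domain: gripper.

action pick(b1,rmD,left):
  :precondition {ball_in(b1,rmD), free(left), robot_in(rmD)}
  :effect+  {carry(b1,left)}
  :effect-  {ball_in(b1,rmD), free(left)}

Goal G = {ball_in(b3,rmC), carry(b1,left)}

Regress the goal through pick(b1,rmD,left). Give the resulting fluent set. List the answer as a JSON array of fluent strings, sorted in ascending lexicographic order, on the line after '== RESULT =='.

Regress:
  G ∩ del = {}  (empty — regression defined)
  G \ add = {ball_in(b3,rmC), carry(b1,left)} \ {carry(b1,left)} = {ball_in(b3,rmC)}
  ∪ pre   = {ball_in(b3,rmC)} ∪ {ball_in(b1,rmD), free(left), robot_in(rmD)}
          = {ball_in(b1,rmD), ball_in(b3,rmC), free(left), robot_in(rmD)}

== RESULT ==
["ball_in(b1,rmD)", "ball_in(b3,rmC)", "free(left)", "robot_in(rmD)"]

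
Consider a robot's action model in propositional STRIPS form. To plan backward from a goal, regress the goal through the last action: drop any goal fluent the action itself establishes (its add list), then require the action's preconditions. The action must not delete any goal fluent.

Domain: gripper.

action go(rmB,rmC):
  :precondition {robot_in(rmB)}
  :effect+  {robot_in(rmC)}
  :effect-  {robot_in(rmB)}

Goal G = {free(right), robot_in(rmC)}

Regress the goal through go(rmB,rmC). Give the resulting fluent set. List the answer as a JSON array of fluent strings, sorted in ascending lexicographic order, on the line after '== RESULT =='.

Regress:
  G ∩ del = {}  (empty — regression defined)
  G \ add = {free(right), robot_in(rmC)} \ {robot_in(rmC)} = {free(right)}
  ∪ pre   = {free(right)} ∪ {robot_in(rmB)}
          = {free(right), robot_in(rmB)}

== RESULT ==
["free(right)", "robot_in(rmB)"]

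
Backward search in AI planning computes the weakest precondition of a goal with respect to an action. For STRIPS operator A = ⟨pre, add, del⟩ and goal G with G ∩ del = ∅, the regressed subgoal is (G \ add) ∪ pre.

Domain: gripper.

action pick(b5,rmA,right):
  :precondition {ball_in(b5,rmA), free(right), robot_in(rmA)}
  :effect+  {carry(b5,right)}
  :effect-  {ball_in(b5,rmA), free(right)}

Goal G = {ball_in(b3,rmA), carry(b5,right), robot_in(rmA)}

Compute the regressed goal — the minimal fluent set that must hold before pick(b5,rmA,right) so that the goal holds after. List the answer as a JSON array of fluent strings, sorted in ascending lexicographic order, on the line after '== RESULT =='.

Compute (G \ add) ∪ pre:
  G ∩ del = {}  (empty — regression defined)
  G \ add = {ball_in(b3,rmA), carry(b5,right), robot_in(rmA)} \ {carry(b5,right)} = {ball_in(b3,rmA), robot_in(rmA)}
  ∪ pre   = {ball_in(b3,rmA), robot_in(rmA)} ∪ {ball_in(b5,rmA), free(right), robot_in(rmA)}
          = {ball_in(b3,rmA), ball_in(b5,rmA), free(right), robot_in(rmA)}

== RESULT ==
["ball_in(b3,rmA)", "ball_in(b5,rmA)", "free(right)", "robot_in(rmA)"]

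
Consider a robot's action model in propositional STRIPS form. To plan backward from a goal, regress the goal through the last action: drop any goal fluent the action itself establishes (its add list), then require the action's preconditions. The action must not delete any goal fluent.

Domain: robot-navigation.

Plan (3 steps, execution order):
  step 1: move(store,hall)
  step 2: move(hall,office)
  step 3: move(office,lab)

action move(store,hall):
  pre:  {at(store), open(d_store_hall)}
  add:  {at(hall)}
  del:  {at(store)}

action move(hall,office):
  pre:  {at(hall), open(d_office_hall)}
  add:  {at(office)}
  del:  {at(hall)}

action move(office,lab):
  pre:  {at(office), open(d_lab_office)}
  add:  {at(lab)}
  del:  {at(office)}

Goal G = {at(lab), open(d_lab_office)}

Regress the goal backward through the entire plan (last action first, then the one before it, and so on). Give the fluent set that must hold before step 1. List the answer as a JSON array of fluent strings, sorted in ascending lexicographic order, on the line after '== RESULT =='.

Work backward from the goal:
  through step 3 (move(office,lab)): drop {at(lab)}, keep {open(d_lab_office)}, require {at(office), open(d_lab_office)}
    → {at(office), open(d_lab_office)}
  through step 2 (move(hall,office)): drop {at(office)}, keep {open(d_lab_office)}, require {at(hall), open(d_office_hall)}
    → {at(hall), open(d_lab_office), open(d_office_hall)}
  through step 1 (move(store,hall)): drop {at(hall)}, keep {open(d_lab_office), open(d_office_hall)}, require {at(store), open(d_store_hall)}
    → {at(store), open(d_lab_office), open(d_office_hall), open(d_store_hall)}

== RESULT ==
["at(store)", "open(d_lab_office)", "open(d_office_hall)", "open(d_store_hall)"]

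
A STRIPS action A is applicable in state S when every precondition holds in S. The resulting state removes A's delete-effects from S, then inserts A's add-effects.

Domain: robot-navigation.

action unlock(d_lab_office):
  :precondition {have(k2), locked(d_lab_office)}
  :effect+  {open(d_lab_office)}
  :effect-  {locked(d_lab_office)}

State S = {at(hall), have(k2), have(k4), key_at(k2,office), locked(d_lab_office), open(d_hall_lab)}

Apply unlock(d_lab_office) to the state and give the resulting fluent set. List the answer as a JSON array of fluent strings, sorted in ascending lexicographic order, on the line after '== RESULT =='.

Progress:
  pre ⊆ S: {have(k2), locked(d_lab_office)} ⊆ S  — applicable
  S \ del = {at(hall), have(k2), have(k4), key_at(k2,office), open(d_hall_lab)}
  ∪ add   = {at(hall), have(k2), have(k4), key_at(k2,office), open(d_hall_lab), open(d_lab_office)}

== RESULT ==
["at(hall)", "have(k2)", "have(k4)", "key_at(k2,office)", "open(d_hall_lab)", "open(d_lab_office)"]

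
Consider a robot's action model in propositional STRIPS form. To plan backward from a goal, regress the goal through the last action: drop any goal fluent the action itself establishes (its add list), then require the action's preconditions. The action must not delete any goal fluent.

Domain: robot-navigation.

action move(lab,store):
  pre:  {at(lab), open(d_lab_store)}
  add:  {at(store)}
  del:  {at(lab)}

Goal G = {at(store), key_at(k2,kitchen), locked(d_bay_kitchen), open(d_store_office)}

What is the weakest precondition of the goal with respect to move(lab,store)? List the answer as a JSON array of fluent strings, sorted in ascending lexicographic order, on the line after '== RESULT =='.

Regress:
  G ∩ del = {}  (empty — regression defined)
  G \ add = {at(store), key_at(k2,kitchen), locked(d_bay_kitchen), open(d_store_office)} \ {at(store)} = {key_at(k2,kitchen), locked(d_bay_kitchen), open(d_store_office)}
  ∪ pre   = {key_at(k2,kitchen), locked(d_bay_kitchen), open(d_store_office)} ∪ {at(lab), open(d_lab_store)}
          = {at(lab), key_at(k2,kitchen), locked(d_bay_kitchen), open(d_lab_store), open(d_store_office)}

== RESULT ==
["at(lab)", "key_at(k2,kitchen)", "locked(d_bay_kitchen)", "open(d_lab_store)", "open(d_store_office)"]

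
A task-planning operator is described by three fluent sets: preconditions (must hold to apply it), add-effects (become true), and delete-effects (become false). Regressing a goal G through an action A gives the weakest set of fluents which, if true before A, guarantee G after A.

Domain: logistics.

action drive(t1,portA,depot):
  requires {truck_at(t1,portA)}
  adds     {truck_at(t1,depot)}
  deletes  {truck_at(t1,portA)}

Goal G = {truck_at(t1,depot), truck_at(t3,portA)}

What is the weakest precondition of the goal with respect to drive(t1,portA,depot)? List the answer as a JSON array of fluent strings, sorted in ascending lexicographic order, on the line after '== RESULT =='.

Regress:
  G ∩ del = {}  (empty — regression defined)
  G \ add = {truck_at(t1,depot), truck_at(t3,portA)} \ {truck_at(t1,depot)} = {truck_at(t3,portA)}
  ∪ pre   = {truck_at(t3,portA)} ∪ {truck_at(t1,portA)}
          = {truck_at(t1,portA), truck_at(t3,portA)}

== RESULT ==
["truck_at(t1,portA)", "truck_at(t3,portA)"]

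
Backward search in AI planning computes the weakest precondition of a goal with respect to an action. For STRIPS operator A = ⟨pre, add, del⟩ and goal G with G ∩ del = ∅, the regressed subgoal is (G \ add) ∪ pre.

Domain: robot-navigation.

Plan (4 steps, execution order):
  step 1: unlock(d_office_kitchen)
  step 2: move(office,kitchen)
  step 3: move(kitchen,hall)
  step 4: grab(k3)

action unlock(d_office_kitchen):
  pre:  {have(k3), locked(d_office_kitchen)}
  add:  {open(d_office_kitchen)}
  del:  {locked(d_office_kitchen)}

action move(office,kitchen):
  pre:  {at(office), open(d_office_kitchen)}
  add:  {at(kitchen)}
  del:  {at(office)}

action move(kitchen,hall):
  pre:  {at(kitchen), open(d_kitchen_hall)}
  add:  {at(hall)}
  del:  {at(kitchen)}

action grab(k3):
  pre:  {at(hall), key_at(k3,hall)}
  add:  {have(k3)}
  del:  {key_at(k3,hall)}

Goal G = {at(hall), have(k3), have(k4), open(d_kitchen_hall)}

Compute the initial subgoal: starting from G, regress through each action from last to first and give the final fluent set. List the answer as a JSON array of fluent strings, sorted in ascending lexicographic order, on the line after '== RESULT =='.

Work backward from the goal:
  through step 4 (grab(k3)): drop {have(k3)}, keep {at(hall), have(k4), open(d_kitchen_hall)}, require {at(hall), key_at(k3,hall)}
    → {at(hall), have(k4), key_at(k3,hall), open(d_kitchen_hall)}
  through step 3 (move(kitchen,hall)): drop {at(hall)}, keep {have(k4), key_at(k3,hall), open(d_kitchen_hall)}, require {at(kitchen), open(d_kitchen_hall)}
    → {at(kitchen), have(k4), key_at(k3,hall), open(d_kitchen_hall)}
  through step 2 (move(office,kitchen)): drop {at(kitchen)}, keep {have(k4), key_at(k3,hall), open(d_kitchen_hall)}, require {at(office), open(d_office_kitchen)}
    → {at(office), have(k4), key_at(k3,hall), open(d_kitchen_hall), open(d_office_kitchen)}
  through step 1 (unlock(d_office_kitchen)): drop {open(d_office_kitchen)}, keep {at(office), have(k4), key_at(k3,hall), open(d_kitchen_hall)}, require {have(k3), locked(d_office_kitchen)}
    → {at(office), have(k3), have(k4), key_at(k3,hall), locked(d_office_kitchen), open(d_kitchen_hall)}

== RESULT ==
["at(office)", "have(k3)", "have(k4)", "key_at(k3,hall)", "locked(d_office_kitchen)", "open(d_kitchen_hall)"]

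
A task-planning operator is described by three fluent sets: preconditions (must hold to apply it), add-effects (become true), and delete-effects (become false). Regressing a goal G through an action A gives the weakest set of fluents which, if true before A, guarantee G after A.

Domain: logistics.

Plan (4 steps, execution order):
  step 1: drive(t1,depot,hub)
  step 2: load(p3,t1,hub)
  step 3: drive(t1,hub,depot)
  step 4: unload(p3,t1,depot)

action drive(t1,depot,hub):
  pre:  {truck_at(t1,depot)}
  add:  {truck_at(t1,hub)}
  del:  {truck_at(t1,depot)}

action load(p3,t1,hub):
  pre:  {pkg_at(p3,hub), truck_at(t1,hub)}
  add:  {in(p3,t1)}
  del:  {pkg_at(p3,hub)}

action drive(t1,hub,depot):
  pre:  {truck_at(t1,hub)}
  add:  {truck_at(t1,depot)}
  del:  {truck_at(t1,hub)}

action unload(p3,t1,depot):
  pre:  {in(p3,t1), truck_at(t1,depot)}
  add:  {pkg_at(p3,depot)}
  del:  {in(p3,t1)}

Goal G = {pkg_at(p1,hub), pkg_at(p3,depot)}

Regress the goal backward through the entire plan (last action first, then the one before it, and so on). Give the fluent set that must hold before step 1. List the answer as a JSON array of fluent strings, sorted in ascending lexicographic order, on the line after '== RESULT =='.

Work backward from the goal:
  through step 4 (unload(p3,t1,depot)): drop {pkg_at(p3,depot)}, keep {pkg_at(p1,hub)}, require {in(p3,t1), truck_at(t1,depot)}
    → {in(p3,t1), pkg_at(p1,hub), truck_at(t1,depot)}
  through step 3 (drive(t1,hub,depot)): drop {truck_at(t1,depot)}, keep {in(p3,t1), pkg_at(p1,hub)}, require {truck_at(t1,hub)}
    → {in(p3,t1), pkg_at(p1,hub), truck_at(t1,hub)}
  through step 2 (load(p3,t1,hub)): drop {in(p3,t1)}, keep {pkg_at(p1,hub), truck_at(t1,hub)}, require {pkg_at(p3,hub), truck_at(t1,hub)}
    → {pkg_at(p1,hub), pkg_at(p3,hub), truck_at(t1,hub)}
  through step 1 (drive(t1,depot,hub)): drop {truck_at(t1,hub)}, keep {pkg_at(p1,hub), pkg_at(p3,hub)}, require {truck_at(t1,depot)}
    → {pkg_at(p1,hub), pkg_at(p3,hub), truck_at(t1,depot)}

== RESULT ==
["pkg_at(p1,hub)", "pkg_at(p3,hub)", "truck_at(t1,depot)"]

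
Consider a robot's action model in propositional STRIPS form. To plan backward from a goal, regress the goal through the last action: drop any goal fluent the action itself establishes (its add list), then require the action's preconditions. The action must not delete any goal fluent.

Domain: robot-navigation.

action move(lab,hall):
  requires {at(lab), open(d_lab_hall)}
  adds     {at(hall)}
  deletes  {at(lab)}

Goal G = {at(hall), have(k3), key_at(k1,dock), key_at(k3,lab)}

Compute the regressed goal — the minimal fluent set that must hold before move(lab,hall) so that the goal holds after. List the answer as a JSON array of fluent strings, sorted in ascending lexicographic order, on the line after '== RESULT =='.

Regress:
  G ∩ del = {}  (empty — regression defined)
  G \ add = {at(hall), have(k3), key_at(k1,dock), key_at(k3,lab)} \ {at(hall)} = {have(k3), key_at(k1,dock), key_at(k3,lab)}
  ∪ pre   = {have(k3), key_at(k1,dock), key_at(k3,lab)} ∪ {at(lab), open(d_lab_hall)}
          = {at(lab), have(k3), key_at(k1,dock), key_at(k3,lab), open(d_lab_hall)}

== RESULT ==
["at(lab)", "have(k3)", "key_at(k1,dock)", "key_at(k3,lab)", "open(d_lab_hall)"]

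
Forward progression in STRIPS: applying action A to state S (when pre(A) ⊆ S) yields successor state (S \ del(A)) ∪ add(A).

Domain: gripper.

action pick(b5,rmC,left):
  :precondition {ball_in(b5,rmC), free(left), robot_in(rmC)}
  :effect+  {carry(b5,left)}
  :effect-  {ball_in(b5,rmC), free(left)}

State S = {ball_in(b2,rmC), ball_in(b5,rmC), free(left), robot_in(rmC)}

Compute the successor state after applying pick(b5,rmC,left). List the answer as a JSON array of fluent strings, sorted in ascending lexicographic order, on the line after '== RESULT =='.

Progress:
  pre ⊆ S: {ball_in(b5,rmC), free(left), robot_in(rmC)} ⊆ S  — applicable
  S \ del = {ball_in(b2,rmC), robot_in(rmC)}
  ∪ add   = {ball_in(b2,rmC), carry(b5,left), robot_in(rmC)}

== RESULT ==
["ball_in(b2,rmC)", "carry(b5,left)", "robot_in(rmC)"]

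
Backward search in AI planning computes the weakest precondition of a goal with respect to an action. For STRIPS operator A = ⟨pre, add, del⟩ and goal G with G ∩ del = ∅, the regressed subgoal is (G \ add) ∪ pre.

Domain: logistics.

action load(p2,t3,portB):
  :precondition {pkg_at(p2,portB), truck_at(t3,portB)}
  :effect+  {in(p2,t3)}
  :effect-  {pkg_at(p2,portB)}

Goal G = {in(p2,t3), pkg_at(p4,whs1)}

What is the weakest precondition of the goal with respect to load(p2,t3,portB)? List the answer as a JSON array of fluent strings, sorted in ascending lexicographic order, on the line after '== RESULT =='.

Regress:
  G ∩ del = {}  (empty — regression defined)
  G \ add = {in(p2,t3), pkg_at(p4,whs1)} \ {in(p2,t3)} = {pkg_at(p4,whs1)}
  ∪ pre   = {pkg_at(p4,whs1)} ∪ {pkg_at(p2,portB), truck_at(t3,portB)}
          = {pkg_at(p2,portB), pkg_at(p4,whs1), truck_at(t3,portB)}

== RESULT ==
["pkg_at(p2,portB)", "pkg_at(p4,whs1)", "truck_at(t3,portB)"]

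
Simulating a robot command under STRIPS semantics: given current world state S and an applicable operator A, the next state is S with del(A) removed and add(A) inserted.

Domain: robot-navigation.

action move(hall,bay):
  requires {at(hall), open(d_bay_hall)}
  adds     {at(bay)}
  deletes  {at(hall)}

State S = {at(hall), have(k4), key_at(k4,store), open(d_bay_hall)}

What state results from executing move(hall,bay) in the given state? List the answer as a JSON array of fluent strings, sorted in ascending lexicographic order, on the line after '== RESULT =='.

Compute (S \ del) ∪ add:
  pre ⊆ S: {at(hall), open(d_bay_hall)} ⊆ S  — applicable
  S \ del = {have(k4), key_at(k4,store), open(d_bay_hall)}
  ∪ add   = {at(bay), have(k4), key_at(k4,store), open(d_bay_hall)}

== RESULT ==
["at(bay)", "have(k4)", "key_at(k4,store)", "open(d_bay_hall)"]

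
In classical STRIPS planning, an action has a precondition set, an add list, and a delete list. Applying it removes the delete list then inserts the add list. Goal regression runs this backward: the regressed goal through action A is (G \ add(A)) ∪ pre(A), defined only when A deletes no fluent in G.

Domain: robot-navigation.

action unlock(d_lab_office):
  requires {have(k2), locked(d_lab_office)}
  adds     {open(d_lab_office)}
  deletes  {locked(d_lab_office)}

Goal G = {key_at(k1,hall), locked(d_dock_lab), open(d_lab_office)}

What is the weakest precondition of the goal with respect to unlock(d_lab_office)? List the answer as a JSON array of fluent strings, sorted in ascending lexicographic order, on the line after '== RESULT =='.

Regress:
  G ∩ del = {}  (empty — regression defined)
  G \ add = {key_at(k1,hall), locked(d_dock_lab), open(d_lab_office)} \ {open(d_lab_office)} = {key_at(k1,hall), locked(d_dock_lab)}
  ∪ pre   = {key_at(k1,hall), locked(d_dock_lab)} ∪ {have(k2), locked(d_lab_office)}
          = {have(k2), key_at(k1,hall), locked(d_dock_lab), locked(d_lab_office)}

== RESULT ==
["have(k2)", "key_at(k1,hall)", "locked(d_dock_lab)", "locked(d_lab_office)"]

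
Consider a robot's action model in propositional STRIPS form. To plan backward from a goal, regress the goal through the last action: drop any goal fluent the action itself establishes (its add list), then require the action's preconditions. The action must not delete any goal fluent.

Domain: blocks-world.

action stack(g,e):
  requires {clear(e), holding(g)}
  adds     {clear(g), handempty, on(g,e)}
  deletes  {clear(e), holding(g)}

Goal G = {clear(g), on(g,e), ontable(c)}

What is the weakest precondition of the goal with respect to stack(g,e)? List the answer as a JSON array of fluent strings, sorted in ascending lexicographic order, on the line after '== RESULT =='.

Compute (G \ add) ∪ pre:
  G ∩ del = {}  (empty — regression defined)
  G \ add = {clear(g), on(g,e), ontable(c)} \ {clear(g), handempty, on(g,e)} = {ontable(c)}
  ∪ pre   = {ontable(c)} ∪ {clear(e), holding(g)}
          = {clear(e), holding(g), ontable(c)}

== RESULT ==
["clear(e)", "holding(g)", "ontable(c)"]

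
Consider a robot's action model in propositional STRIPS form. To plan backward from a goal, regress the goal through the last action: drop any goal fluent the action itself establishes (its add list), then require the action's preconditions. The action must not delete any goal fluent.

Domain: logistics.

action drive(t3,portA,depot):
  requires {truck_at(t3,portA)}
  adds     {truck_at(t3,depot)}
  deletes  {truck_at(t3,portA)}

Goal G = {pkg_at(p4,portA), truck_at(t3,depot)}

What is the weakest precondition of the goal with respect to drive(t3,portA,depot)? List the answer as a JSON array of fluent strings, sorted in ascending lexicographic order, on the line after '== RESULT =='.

Compute (G \ add) ∪ pre:
  G ∩ del = {}  (empty — regression defined)
  G \ add = {pkg_at(p4,portA), truck_at(t3,depot)} \ {truck_at(t3,depot)} = {pkg_at(p4,portA)}
  ∪ pre   = {pkg_at(p4,portA)} ∪ {truck_at(t3,portA)}
          = {pkg_at(p4,portA), truck_at(t3,portA)}

== RESULT ==
["pkg_at(p4,portA)", "truck_at(t3,portA)"]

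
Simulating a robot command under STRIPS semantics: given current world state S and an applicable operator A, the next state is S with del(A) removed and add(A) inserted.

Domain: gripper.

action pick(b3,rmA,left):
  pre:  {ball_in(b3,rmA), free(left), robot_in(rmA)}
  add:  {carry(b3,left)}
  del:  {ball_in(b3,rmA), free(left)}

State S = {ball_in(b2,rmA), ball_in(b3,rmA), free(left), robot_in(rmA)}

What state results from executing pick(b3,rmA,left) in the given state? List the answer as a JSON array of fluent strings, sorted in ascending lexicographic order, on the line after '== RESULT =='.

Compute (S \ del) ∪ add:
  pre ⊆ S: {ball_in(b3,rmA), free(left), robot_in(rmA)} ⊆ S  — applicable
  S \ del = {ball_in(b2,rmA), robot_in(rmA)}
  ∪ add   = {ball_in(b2,rmA), carry(b3,left), robot_in(rmA)}

== RESULT ==
["ball_in(b2,rmA)", "carry(b3,left)", "robot_in(rmA)"]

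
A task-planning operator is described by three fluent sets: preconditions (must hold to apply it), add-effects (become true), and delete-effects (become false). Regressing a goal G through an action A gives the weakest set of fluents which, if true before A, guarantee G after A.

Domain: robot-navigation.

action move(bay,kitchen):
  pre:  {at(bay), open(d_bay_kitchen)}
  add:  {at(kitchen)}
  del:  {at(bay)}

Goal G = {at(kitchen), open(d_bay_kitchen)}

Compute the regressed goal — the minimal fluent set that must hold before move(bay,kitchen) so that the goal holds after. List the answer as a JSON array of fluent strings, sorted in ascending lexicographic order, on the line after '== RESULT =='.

Regress:
  G ∩ del = {}  (empty — regression defined)
  G \ add = {at(kitchen), open(d_bay_kitchen)} \ {at(kitchen)} = {open(d_bay_kitchen)}
  ∪ pre   = {open(d_bay_kitchen)} ∪ {at(bay), open(d_bay_kitchen)}
          = {at(bay), open(d_bay_kitchen)}

== RESULT ==
["at(bay)", "open(d_bay_kitchen)"]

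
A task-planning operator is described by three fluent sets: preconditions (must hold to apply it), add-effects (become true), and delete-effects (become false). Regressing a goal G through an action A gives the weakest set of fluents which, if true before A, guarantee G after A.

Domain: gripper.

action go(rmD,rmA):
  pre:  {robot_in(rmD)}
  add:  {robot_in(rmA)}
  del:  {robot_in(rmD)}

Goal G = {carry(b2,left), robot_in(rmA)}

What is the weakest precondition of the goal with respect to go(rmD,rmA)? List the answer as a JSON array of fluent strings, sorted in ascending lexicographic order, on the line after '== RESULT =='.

Compute (G \ add) ∪ pre:
  G ∩ del = {}  (empty — regression defined)
  G \ add = {carry(b2,left), robot_in(rmA)} \ {robot_in(rmA)} = {carry(b2,left)}
  ∪ pre   = {carry(b2,left)} ∪ {robot_in(rmD)}
          = {carry(b2,left), robot_in(rmD)}

== RESULT ==
["carry(b2,left)", "robot_in(rmD)"]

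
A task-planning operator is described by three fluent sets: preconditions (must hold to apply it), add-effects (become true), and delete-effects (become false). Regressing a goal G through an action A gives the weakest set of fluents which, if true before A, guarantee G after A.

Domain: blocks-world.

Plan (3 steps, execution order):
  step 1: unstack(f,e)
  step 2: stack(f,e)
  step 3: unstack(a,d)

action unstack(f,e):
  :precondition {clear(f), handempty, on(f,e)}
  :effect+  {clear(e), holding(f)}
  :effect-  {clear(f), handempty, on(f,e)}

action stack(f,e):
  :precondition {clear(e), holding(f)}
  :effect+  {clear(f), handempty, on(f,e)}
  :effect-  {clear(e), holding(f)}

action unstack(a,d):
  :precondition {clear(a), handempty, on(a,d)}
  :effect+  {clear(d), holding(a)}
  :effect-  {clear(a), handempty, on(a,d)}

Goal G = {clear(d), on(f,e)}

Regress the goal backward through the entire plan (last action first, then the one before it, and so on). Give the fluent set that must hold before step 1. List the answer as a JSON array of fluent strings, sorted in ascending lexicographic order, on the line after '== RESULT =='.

Work backward from the goal:
  through step 3 (unstack(a,d)): drop {clear(d)}, keep {on(f,e)}, require {clear(a), handempty, on(a,d)}
    → {clear(a), handempty, on(a,d), on(f,e)}
  through step 2 (stack(f,e)): drop {handempty, on(f,e)}, keep {clear(a), on(a,d)}, require {clear(e), holding(f)}
    → {clear(a), clear(e), holding(f), on(a,d)}
  through step 1 (unstack(f,e)): drop {clear(e), holding(f)}, keep {clear(a), on(a,d)}, require {clear(f), handempty, on(f,e)}
    → {clear(a), clear(f), handempty, on(a,d), on(f,e)}

== RESULT ==
["clear(a)", "clear(f)", "handempty", "on(a,d)", "on(f,e)"]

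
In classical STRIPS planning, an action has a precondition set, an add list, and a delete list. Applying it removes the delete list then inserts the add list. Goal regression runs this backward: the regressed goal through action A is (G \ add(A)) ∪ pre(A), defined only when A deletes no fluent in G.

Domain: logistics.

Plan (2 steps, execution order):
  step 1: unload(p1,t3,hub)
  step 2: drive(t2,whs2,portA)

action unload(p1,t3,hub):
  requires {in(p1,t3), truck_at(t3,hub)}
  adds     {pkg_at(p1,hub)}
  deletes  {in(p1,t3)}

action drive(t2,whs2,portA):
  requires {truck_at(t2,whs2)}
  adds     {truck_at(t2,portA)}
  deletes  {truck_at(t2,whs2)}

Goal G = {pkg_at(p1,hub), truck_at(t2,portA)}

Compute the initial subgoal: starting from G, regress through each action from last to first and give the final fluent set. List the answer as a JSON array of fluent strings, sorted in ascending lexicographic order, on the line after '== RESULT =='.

Regress step by step:
  through step 2 (drive(t2,whs2,portA)): drop {truck_at(t2,portA)}, keep {pkg_at(p1,hub)}, require {truck_at(t2,whs2)}
    → {pkg_at(p1,hub), truck_at(t2,whs2)}
  through step 1 (unload(p1,t3,hub)): drop {pkg_at(p1,hub)}, keep {truck_at(t2,whs2)}, require {in(p1,t3), truck_at(t3,hub)}
    → {in(p1,t3), truck_at(t2,whs2), truck_at(t3,hub)}

== RESULT ==
["in(p1,t3)", "truck_at(t2,whs2)", "truck_at(t3,hub)"]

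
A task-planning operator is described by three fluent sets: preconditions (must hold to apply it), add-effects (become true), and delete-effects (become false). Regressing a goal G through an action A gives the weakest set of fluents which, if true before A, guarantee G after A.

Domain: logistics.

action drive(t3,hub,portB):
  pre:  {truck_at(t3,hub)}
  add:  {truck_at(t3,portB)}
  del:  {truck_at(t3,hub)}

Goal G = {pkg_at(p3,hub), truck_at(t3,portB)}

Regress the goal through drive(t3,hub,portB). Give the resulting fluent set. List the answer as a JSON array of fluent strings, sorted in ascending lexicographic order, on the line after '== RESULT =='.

Compute (G \ add) ∪ pre:
  G ∩ del = {}  (empty — regression defined)
  G \ add = {pkg_at(p3,hub), truck_at(t3,portB)} \ {truck_at(t3,portB)} = {pkg_at(p3,hub)}
  ∪ pre   = {pkg_at(p3,hub)} ∪ {truck_at(t3,hub)}
          = {pkg_at(p3,hub), truck_at(t3,hub)}

== RESULT ==
["pkg_at(p3,hub)", "truck_at(t3,hub)"]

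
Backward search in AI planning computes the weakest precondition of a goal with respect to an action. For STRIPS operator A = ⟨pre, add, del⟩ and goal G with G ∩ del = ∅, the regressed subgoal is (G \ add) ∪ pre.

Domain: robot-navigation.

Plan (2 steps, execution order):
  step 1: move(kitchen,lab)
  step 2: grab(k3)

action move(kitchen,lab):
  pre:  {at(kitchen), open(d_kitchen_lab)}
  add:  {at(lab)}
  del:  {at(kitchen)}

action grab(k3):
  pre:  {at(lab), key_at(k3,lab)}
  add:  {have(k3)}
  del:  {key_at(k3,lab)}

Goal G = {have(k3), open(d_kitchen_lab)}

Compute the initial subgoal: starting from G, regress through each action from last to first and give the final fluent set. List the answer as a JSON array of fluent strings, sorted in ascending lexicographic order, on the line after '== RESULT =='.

Regress step by step:
  through step 2 (grab(k3)): drop {have(k3)}, keep {open(d_kitchen_lab)}, require {at(lab), key_at(k3,lab)}
    → {at(lab), key_at(k3,lab), open(d_kitchen_lab)}
  through step 1 (move(kitchen,lab)): drop {at(lab)}, keep {key_at(k3,lab), open(d_kitchen_lab)}, require {at(kitchen), open(d_kitchen_lab)}
    → {at(kitchen), key_at(k3,lab), open(d_kitchen_lab)}

== RESULT ==
["at(kitchen)", "key_at(k3,lab)", "open(d_kitchen_lab)"]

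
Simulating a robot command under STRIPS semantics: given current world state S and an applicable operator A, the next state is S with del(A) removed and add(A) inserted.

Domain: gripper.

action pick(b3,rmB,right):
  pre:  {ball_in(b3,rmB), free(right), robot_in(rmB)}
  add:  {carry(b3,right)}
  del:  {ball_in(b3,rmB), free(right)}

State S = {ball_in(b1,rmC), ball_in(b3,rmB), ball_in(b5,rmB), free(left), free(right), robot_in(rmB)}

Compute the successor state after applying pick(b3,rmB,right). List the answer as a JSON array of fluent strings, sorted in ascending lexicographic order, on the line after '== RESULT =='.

Progress:
  pre ⊆ S: {ball_in(b3,rmB), free(right), robot_in(rmB)} ⊆ S  — applicable
  S \ del = {ball_in(b1,rmC), ball_in(b5,rmB), free(left), robot_in(rmB)}
  ∪ add   = {ball_in(b1,rmC), ball_in(b5,rmB), carry(b3,right), free(left), robot_in(rmB)}

== RESULT ==
["ball_in(b1,rmC)", "ball_in(b5,rmB)", "carry(b3,right)", "free(left)", "robot_in(rmB)"]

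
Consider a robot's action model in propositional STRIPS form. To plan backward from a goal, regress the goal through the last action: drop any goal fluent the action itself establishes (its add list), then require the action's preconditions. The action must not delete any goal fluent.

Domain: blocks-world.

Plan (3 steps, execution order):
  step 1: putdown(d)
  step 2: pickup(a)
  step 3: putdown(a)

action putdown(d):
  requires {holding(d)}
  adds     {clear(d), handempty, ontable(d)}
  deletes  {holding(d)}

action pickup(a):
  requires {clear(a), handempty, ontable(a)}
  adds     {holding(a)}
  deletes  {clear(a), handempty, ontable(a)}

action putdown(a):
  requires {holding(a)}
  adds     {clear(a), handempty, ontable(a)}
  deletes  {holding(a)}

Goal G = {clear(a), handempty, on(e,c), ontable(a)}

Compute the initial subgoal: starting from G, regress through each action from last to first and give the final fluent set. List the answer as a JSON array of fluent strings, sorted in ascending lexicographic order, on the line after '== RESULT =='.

Regress step by step:
  through step 3 (putdown(a)): drop {clear(a), handempty, ontable(a)}, keep {on(e,c)}, require {holding(a)}
    → {holding(a), on(e,c)}
  through step 2 (pickup(a)): drop {holding(a)}, keep {on(e,c)}, require {clear(a), handempty, ontable(a)}
    → {clear(a), handempty, on(e,c), ontable(a)}
  through step 1 (putdown(d)): drop {handempty}, keep {clear(a), on(e,c), ontable(a)}, require {holding(d)}
    → {clear(a), holding(d), on(e,c), ontable(a)}

== RESULT ==
["clear(a)", "holding(d)", "on(e,c)", "ontable(a)"]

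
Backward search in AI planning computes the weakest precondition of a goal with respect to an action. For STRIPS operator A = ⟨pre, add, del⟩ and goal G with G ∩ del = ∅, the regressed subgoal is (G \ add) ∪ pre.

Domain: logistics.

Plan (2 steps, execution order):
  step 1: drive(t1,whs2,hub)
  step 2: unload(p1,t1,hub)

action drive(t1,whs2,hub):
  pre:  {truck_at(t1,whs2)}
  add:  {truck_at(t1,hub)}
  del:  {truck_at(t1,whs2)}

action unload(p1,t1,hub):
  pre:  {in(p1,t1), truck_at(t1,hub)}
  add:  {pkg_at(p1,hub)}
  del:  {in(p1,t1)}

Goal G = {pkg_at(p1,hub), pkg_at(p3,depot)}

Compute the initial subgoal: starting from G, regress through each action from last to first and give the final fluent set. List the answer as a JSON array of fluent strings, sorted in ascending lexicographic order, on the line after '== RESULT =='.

Regress step by step:
  through step 2 (unload(p1,t1,hub)): drop {pkg_at(p1,hub)}, keep {pkg_at(p3,depot)}, require {in(p1,t1), truck_at(t1,hub)}
    → {in(p1,t1), pkg_at(p3,depot), truck_at(t1,hub)}
  through step 1 (drive(t1,whs2,hub)): drop {truck_at(t1,hub)}, keep {in(p1,t1), pkg_at(p3,depot)}, require {truck_at(t1,whs2)}
    → {in(p1,t1), pkg_at(p3,depot), truck_at(t1,whs2)}

== RESULT ==
["in(p1,t1)", "pkg_at(p3,depot)", "truck_at(t1,whs2)"]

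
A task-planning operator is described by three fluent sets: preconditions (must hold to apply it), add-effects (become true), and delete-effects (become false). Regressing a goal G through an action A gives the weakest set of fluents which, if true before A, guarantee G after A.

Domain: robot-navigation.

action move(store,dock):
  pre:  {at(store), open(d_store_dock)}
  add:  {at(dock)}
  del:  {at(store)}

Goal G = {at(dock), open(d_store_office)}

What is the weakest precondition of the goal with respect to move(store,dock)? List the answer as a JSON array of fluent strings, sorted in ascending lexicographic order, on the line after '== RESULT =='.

Compute (G \ add) ∪ pre:
  G ∩ del = {}  (empty — regression defined)
  G \ add = {at(dock), open(d_store_office)} \ {at(dock)} = {open(d_store_office)}
  ∪ pre   = {open(d_store_office)} ∪ {at(store), open(d_store_dock)}
          = {at(store), open(d_store_dock), open(d_store_office)}

== RESULT ==
["at(store)", "open(d_store_dock)", "open(d_store_office)"]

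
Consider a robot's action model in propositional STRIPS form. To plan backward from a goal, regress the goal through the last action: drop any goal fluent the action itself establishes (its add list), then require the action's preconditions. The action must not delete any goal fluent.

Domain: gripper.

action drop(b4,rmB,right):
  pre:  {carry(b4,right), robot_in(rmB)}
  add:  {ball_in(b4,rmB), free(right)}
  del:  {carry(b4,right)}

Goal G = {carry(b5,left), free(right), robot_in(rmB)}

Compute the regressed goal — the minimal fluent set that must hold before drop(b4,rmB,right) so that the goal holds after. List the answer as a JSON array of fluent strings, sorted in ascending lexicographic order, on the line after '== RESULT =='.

Compute (G \ add) ∪ pre:
  G ∩ del = {}  (empty — regression defined)
  G \ add = {carry(b5,left), free(right), robot_in(rmB)} \ {ball_in(b4,rmB), free(right)} = {carry(b5,left), robot_in(rmB)}
  ∪ pre   = {carry(b5,left), robot_in(rmB)} ∪ {carry(b4,right), robot_in(rmB)}
          = {carry(b4,right), carry(b5,left), robot_in(rmB)}

== RESULT ==
["carry(b4,right)", "carry(b5,left)", "robot_in(rmB)"]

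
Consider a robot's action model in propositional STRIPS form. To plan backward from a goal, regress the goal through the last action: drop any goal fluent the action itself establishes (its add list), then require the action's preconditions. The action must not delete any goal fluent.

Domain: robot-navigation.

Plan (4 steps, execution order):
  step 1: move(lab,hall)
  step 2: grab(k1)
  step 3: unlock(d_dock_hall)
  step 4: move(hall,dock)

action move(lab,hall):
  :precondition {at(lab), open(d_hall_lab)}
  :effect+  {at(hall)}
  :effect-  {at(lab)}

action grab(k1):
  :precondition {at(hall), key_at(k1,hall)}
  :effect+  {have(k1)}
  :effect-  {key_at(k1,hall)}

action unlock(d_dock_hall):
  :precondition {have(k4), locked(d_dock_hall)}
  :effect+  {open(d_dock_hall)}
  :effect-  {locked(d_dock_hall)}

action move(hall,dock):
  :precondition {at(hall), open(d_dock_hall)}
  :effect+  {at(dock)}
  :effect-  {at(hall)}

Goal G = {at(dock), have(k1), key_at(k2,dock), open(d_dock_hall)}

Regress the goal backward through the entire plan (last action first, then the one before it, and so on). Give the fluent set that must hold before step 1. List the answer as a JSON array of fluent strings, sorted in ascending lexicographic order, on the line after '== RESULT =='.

Work backward from the goal:
  through step 4 (move(hall,dock)): drop {at(dock)}, keep {have(k1), key_at(k2,dock), open(d_dock_hall)}, require {at(hall), open(d_dock_hall)}
    → {at(hall), have(k1), key_at(k2,dock), open(d_dock_hall)}
  through step 3 (unlock(d_dock_hall)): drop {open(d_dock_hall)}, keep {at(hall), have(k1), key_at(k2,dock)}, require {have(k4), locked(d_dock_hall)}
    → {at(hall), have(k1), have(k4), key_at(k2,dock), locked(d_dock_hall)}
  through step 2 (grab(k1)): drop {have(k1)}, keep {at(hall), have(k4), key_at(k2,dock), locked(d_dock_hall)}, require {at(hall), key_at(k1,hall)}
    → {at(hall), have(k4), key_at(k1,hall), key_at(k2,dock), locked(d_dock_hall)}
  through step 1 (move(lab,hall)): drop {at(hall)}, keep {have(k4), key_at(k1,hall), key_at(k2,dock), locked(d_dock_hall)}, require {at(lab), open(d_hall_lab)}
    → {at(lab), have(k4), key_at(k1,hall), key_at(k2,dock), locked(d_dock_hall), open(d_hall_lab)}

== RESULT ==
["at(lab)", "have(k4)", "key_at(k1,hall)", "key_at(k2,dock)", "locked(d_dock_hall)", "open(d_hall_lab)"]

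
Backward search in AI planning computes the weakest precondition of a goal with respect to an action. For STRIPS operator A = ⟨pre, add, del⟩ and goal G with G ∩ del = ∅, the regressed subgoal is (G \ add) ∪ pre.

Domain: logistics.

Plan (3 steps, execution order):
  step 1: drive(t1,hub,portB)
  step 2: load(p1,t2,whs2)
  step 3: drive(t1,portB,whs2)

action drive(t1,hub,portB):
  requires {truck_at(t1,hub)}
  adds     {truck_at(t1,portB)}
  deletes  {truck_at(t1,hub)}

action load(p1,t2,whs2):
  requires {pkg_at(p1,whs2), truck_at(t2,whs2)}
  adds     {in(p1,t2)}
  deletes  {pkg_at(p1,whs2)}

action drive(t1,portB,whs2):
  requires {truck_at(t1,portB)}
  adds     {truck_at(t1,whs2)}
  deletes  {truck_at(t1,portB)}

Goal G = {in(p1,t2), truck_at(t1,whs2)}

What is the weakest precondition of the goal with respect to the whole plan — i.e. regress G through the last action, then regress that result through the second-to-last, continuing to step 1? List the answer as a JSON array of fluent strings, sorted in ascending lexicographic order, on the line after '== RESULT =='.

Work backward from the goal:
  through step 3 (drive(t1,portB,whs2)): drop {truck_at(t1,whs2)}, keep {in(p1,t2)}, require {truck_at(t1,portB)}
    → {in(p1,t2), truck_at(t1,portB)}
  through step 2 (load(p1,t2,whs2)): drop {in(p1,t2)}, keep {truck_at(t1,portB)}, require {pkg_at(p1,whs2), truck_at(t2,whs2)}
    → {pkg_at(p1,whs2), truck_at(t1,portB), truck_at(t2,whs2)}
  through step 1 (drive(t1,hub,portB)): drop {truck_at(t1,portB)}, keep {pkg_at(p1,whs2), truck_at(t2,whs2)}, require {truck_at(t1,hub)}
    → {pkg_at(p1,whs2), truck_at(t1,hub), truck_at(t2,whs2)}

== RESULT ==
["pkg_at(p1,whs2)", "truck_at(t1,hub)", "truck_at(t2,whs2)"]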